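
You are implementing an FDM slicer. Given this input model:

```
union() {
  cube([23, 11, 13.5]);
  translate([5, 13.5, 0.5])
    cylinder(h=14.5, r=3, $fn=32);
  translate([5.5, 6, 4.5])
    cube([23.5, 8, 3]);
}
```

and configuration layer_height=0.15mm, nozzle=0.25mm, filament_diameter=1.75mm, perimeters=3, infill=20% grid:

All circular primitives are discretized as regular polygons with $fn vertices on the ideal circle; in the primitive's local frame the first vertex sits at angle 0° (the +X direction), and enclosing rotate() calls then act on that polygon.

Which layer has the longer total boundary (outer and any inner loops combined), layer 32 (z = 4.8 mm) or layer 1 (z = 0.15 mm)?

layer 32 (z = 4.8 mm)

Layer 32 (z = 4.8): the cube is present — its section is the full 23×11 rectangle (perimeter 68.00 mm); the r=3 cylinder at (5, 13.5) contributes a regular 32-gon of circumradius 3 (perimeter = 2·32·3.000·sin(180°/32) = 18.82 mm); the 23.5×8 cube at (5.5, 6) contributes its full rectangle (perimeter 63.00 mm); Taking the union: the regions partially overlap (shared area 95.06 mm²), so the edge portions inside another operand are dropped and the merged outline is re-measured after clipping — boundary = 90.25 mm. So its perimeter = 90.25 mm. Layer 1 (z = 0.15): the cube (footprint 23×11) is included at this height (perimeter 68.00 mm); the cylinder at (5, 13.5) is absent (z outside [0.5, 15]); the cube at (5.5, 6) is not intersected at this z (z outside [4.5, 7.5]); Taking the union: only the 23×11 cube is present, so the union is just that shape — boundary = 68.00 mm. So its perimeter = 68.00 mm. Layer 32 is larger (90.25 vs 68.00 mm).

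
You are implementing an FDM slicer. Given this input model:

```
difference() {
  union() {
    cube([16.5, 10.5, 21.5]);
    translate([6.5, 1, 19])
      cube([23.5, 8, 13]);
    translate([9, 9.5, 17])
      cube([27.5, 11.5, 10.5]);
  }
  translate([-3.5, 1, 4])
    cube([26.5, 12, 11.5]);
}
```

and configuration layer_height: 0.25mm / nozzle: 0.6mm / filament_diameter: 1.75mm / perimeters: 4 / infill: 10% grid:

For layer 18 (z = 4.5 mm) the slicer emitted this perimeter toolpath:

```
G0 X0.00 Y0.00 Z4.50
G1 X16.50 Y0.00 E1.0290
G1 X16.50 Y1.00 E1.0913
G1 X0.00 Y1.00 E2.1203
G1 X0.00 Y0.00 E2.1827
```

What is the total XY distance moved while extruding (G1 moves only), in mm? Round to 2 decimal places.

Sum the Euclidean lengths of each G1 segment: total = 35.00 mm.

35.00 mm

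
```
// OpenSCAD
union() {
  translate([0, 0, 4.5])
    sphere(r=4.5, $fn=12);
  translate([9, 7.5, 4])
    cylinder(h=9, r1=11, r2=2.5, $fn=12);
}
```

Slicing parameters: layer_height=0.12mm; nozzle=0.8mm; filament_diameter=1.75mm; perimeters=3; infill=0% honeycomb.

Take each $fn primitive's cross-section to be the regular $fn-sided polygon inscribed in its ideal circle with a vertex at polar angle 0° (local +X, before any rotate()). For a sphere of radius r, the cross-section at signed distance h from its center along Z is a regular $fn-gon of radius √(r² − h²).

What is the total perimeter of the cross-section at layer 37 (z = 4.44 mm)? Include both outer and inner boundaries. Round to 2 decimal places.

At z = 4.44 mm: the r=4.5 sphere contributes a regular 12-gon of circumradius √(4.5²−0.06²) = 4.500 (perimeter = 2·12·4.500·sin(180°/12) = 27.95 mm); the cone at (9, 7.5) (r1=11→r2=2.5) has section circumradius 10.584 here — a regular 12-gon (perimeter = 2·12·10.584·sin(180°/12) = 65.75 mm); Taking the union: the regions partially overlap (shared area 16.47 mm²), so the edge portions inside another operand are dropped and the merged outline is re-measured after clipping — boundary = 76.16 mm. Overall, the cross-section is a single solid region. Total boundary length (outer) = 76.16 mm.

76.16 mm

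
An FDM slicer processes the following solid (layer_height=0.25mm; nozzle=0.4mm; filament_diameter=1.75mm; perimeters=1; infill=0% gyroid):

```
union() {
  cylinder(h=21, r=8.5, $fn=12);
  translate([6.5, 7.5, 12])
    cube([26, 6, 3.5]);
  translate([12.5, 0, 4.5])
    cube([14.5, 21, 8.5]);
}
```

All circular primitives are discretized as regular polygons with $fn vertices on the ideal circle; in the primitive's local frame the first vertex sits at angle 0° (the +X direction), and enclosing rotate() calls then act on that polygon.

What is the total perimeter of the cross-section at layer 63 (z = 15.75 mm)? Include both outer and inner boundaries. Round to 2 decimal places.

At z = 15.75 mm: the cylinder: section is a regular 12-gon, circumradius r=8.5 (perimeter = 2·12·8.500·sin(180°/12) = 52.80 mm); the cube at (6.5, 7.5) does not reach this height (z outside [12, 15.5]); the cube at (12.5, 0) is not intersected at this z (z outside [4.5, 13]); Combining (union): only the r=8.5 cylinder is present, so the union is just that shape — boundary = 52.80 mm. Overall, the cross-section is a single solid region. Total boundary length (outer) = 52.80 mm.

52.80 mm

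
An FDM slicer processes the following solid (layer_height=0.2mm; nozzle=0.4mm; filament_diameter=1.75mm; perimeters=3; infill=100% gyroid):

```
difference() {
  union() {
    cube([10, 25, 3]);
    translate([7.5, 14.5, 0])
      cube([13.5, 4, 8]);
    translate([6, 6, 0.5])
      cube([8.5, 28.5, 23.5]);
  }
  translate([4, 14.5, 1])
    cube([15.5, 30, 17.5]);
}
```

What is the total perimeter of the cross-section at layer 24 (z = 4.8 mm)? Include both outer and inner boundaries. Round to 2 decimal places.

45.00 mm

At z = 4.8 mm: the cube does not reach this height (z outside [0, 3]); the cube at (7.5, 14.5) (footprint 13.5×4) is included at this height (perimeter 35.00 mm); the cube at (6, 6) (footprint 8.5×28.5) is included at this height (perimeter 74.00 mm); Combining (union): the regions partially overlap (shared area 28.00 mm²), so the edge portions inside another operand are dropped and the merged outline is re-measured after clipping — boundary = 87.00 mm; the 15.5×30 cube at (4, 14.5) contributes its full rectangle (perimeter 91.00 mm); After the difference (first − rest): starting from the result so far, the 15.5×30 cube at (4, 14.5) partially overlaps it — only the 190.00 mm² overlap (of its 465.00 mm²) is removed, clipping the outline — boundary = 45.00 mm. Overall, the cross-section has 2 separate islands. Total boundary length (outer) = 45.00 mm.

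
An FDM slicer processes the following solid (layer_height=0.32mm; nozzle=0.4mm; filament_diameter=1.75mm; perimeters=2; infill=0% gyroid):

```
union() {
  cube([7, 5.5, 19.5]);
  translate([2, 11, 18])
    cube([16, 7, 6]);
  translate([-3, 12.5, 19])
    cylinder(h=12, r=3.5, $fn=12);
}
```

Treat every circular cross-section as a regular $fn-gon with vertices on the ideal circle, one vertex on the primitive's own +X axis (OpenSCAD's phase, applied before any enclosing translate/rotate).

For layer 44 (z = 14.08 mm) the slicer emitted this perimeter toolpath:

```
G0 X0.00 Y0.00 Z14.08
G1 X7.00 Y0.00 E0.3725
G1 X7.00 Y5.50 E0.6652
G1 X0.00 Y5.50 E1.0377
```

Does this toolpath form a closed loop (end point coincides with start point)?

Start point (G0): (0.00, 0.00). End point (last G1): the path does not return to the start — open.

no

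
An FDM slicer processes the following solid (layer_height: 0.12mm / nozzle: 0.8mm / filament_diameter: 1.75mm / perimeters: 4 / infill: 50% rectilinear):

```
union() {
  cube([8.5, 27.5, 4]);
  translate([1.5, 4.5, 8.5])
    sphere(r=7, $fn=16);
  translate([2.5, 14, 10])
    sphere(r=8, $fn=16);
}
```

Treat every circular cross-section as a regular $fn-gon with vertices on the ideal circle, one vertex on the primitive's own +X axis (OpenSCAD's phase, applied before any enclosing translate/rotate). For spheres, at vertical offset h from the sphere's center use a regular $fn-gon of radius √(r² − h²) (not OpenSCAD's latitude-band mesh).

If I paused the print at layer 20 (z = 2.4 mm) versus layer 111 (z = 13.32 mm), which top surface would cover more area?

Layer 20 (z = 2.4): the cube is present — its section is the full 8.5×27.5 rectangle (area 233.75 mm²); the r=7 sphere at (1.5, 4.5) slices to a regular 16-gon of circumradius 3.434 (√(r²−h²) with h=6.1 from center) (area = (16/2)·3.434²·sin(360°/16) = 36.09 mm²); the r=8 sphere at (2.5, 14) slices to a regular 16-gon of circumradius 2.498 (√(r²−h²) with h=7.6 from center) (area = (16/2)·2.498²·sin(360°/16) = 19.10 mm²); Combining (union): the regions partially overlap — summed areas 288.95 mm² minus the doubly-counted overlap 46.99 mm² gives 241.96 mm² — area = 241.96 mm². So its area = 241.96 mm². Layer 111 (z = 13.32): the cube is not intersected at this z (z outside [0, 4]); the r=7 sphere at (1.5, 4.5) contributes a regular 16-gon of circumradius √(7²−4.82²) = 5.076 (area = (16/2)·5.076²·sin(360°/16) = 78.89 mm²); the r=8 sphere at (2.5, 14) contributes a regular 16-gon of circumradius √(8²−3.32²) = 7.279 (area = (16/2)·7.279²·sin(360°/16) = 162.19 mm²); Merging all regions: the regions partially overlap — summed areas 241.08 mm² minus the doubly-counted overlap 13.39 mm² gives 227.69 mm² — area = 227.69 mm². So its area = 227.69 mm². Layer 20 is larger (241.96 vs 227.69 mm²).

layer 20 (z = 2.4 mm)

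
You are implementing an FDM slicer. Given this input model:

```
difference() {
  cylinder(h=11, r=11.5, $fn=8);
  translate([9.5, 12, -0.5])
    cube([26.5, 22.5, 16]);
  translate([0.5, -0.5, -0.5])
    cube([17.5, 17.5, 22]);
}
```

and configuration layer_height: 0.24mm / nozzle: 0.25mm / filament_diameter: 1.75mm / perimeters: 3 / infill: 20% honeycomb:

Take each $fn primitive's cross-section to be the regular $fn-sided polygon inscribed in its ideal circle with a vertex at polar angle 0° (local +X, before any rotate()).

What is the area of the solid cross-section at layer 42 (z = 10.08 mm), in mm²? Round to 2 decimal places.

At z = 10.08 mm: the cylinder: section is a regular 8-gon, circumradius r=11.5 (area = (8/2)·11.500²·sin(360°/8) = 374.06 mm²); the cube at (9.5, 12) (footprint 26.5×22.5) is included at this height (area 596.25 mm²); the cube at (0.5, -0.5) (footprint 17.5×17.5) is included at this height (area 306.25 mm²); Taking the first minus the rest: starting from the r=11.5 cylinder (374.06 mm²), the 26.5×22.5 cube at (9.5, 12) misses the remaining region (no effect); the 17.5×17.5 cube at (0.5, -0.5) partially overlaps it — only the 93.26 mm² overlap (of its 306.25 mm²) is removed, clipping the outline — area = 280.79 mm². Overall, the cross-section is a single solid region. Net area = 280.79 mm².

280.79 mm²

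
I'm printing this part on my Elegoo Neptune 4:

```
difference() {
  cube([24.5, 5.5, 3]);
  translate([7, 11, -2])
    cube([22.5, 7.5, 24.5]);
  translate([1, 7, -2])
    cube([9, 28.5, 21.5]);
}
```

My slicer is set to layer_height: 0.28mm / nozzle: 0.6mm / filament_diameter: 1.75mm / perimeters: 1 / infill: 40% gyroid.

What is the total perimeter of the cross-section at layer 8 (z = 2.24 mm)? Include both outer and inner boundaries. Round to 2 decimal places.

At z = 2.24 mm: the cube (footprint 24.5×5.5) is included at this height (perimeter 60.00 mm); the 22.5×7.5 cube at (7, 11) contributes its full rectangle (perimeter 60.00 mm); the cube at (1, 7) is present — its section is the full 9×28.5 rectangle (perimeter 75.00 mm); Taking the first minus the rest: starting from the 24.5×5.5 cube, the 22.5×7.5 cube at (7, 11) misses the remaining region (no effect); the 9×28.5 cube at (1, 7) misses the remaining region (no effect) — boundary = 60.00 mm. Overall, the cross-section is a single solid region. Total boundary length (outer) = 60.00 mm.

60.00 mm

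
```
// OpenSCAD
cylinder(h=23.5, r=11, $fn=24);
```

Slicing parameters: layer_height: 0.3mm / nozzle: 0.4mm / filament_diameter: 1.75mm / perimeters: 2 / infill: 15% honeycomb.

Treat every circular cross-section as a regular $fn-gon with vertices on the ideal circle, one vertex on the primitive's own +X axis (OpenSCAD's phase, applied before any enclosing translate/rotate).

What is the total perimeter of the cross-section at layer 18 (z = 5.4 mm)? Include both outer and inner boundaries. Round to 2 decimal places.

At z = 5.4 mm: the r=11 cylinder gives a regular 24-gon of circumradius 11 (constant along its height) (perimeter = 2·24·11.000·sin(180°/24) = 68.92 mm). Overall, the cross-section is a single solid region. Total boundary length (outer) = 68.92 mm.

68.92 mm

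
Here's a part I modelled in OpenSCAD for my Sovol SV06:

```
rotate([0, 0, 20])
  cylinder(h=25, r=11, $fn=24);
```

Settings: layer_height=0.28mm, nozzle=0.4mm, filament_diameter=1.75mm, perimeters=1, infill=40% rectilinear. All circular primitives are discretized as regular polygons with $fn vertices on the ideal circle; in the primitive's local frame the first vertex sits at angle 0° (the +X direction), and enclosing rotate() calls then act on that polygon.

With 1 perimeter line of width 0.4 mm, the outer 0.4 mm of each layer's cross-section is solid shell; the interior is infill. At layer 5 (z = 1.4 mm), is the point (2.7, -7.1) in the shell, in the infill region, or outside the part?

At z = 1.4 mm: the r=11 cylinder gives a regular 24-gon of circumradius 11 (constant along its height); (whole slice rotated 20° about Z — lengths, areas and connectivity unchanged). Overall, the cross-section is a single solid region. Undo the 20° rotation: the query point maps to (0.109, -7.595) in the un-rotated model frame. The nearest boundary edge runs (-0.00, -11.00)→(2.85, -10.63); distance from the point to it = 3.36 mm. The point is inside the cross-section and 3.36 mm from the nearest boundary — more than the 0.4 mm shell width (1 × 0.4), so it's in the infill interior.

infill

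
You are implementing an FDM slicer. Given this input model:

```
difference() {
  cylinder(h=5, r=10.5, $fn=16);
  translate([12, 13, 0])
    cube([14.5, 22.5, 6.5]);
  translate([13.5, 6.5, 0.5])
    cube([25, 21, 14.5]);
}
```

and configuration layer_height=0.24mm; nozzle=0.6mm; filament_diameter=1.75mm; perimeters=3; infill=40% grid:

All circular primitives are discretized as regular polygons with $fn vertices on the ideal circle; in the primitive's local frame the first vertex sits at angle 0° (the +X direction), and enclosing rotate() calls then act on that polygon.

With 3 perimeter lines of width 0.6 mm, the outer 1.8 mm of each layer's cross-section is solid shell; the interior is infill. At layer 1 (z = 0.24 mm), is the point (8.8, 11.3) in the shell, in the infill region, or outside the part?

outside

At z = 0.24 mm: the r=10.5 cylinder gives a regular 16-gon of circumradius 10.5 (constant along its height); the cube at (12, 13) is present — its section is the full 14.5×22.5 rectangle; the cube at (13.5, 6.5) is absent (z outside [0.5, 15]); Taking the first minus the rest: starting from the r=10.5 cylinder, the 14.5×22.5 cube at (12, 13) misses the remaining region (no effect) — 1 connected region. Overall, the cross-section is a single solid region. The nearest boundary edge runs (4.02, 9.70)→(7.42, 7.42); distance from the point to it = 3.99 mm. The point is not inside any of the regions above, so it lies outside the cross-section (3.99 mm from the nearest boundary).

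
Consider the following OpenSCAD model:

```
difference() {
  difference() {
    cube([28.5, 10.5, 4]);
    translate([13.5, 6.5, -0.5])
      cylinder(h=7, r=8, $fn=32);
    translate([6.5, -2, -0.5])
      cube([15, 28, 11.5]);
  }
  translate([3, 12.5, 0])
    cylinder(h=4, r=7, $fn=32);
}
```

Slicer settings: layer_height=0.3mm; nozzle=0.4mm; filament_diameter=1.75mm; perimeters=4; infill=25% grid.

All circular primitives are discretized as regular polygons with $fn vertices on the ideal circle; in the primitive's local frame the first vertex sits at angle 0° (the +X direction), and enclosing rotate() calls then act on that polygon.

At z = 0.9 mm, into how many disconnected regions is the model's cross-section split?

At z = 0.9 mm: the 28.5×10.5 cube contributes its full rectangle; the r=8 cylinder at (13.5, 6.5) gives a regular 32-gon of circumradius 8 (constant along its height); the 15×28 cube at (6.5, -2) contributes its full rectangle; After the difference (first − rest): starting from the 28.5×10.5 cube, the r=8 cylinder at (13.5, 6.5) partially overlaps it — only the 151.62 mm² overlap (of its 199.77 mm²) is removed, clipping the outline; the 15×28 cube at (6.5, -2) partially overlaps it — only the 10.91 mm² overlap (of its 420.00 mm²) is removed, clipping the outline — 2 connected regions; the r=7 cylinder at (3, 12.5) gives a regular 32-gon of circumradius 7 (constant along its height); Taking the first minus the rest: starting from that combined region, the r=7 cylinder at (3, 12.5) partially overlaps it — only the 27.83 mm² overlap (of its 152.95 mm²) is removed, clipping the outline — 2 connected regions. The result has 2 disconnected regions.

2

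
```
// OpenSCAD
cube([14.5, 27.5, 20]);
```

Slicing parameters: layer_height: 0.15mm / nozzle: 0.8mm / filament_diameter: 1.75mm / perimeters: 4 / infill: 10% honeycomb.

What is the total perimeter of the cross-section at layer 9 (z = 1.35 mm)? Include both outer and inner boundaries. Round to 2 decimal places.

At z = 1.35 mm: the cube is present — its section is the full 14.5×27.5 rectangle (perimeter 84.00 mm). Overall, the cross-section is a single solid region. Total boundary length (outer) = 84.00 mm.

84.00 mm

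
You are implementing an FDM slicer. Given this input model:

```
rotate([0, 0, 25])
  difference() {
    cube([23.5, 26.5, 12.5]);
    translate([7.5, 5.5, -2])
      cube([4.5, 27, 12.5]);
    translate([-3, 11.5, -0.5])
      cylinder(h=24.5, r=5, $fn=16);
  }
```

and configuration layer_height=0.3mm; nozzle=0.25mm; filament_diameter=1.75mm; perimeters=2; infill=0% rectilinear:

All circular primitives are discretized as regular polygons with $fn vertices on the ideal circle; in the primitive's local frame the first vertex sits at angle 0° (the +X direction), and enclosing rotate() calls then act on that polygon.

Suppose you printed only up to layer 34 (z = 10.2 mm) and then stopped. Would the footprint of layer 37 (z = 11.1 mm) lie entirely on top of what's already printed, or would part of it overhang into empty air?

Compare the two slices. At z = 10.2: the cube is present — its section is the full 23.5×26.5 rectangle (area 622.75 mm²); the cube at (7.5, 5.5) (footprint 4.5×27) is included at this height (area 121.50 mm²); the r=5 cylinder at (-3, 11.5) contributes a regular 16-gon of circumradius 5 (area = (16/2)·5.000²·sin(360°/16) = 76.54 mm²); Subtracting the remaining from the first: starting from the 23.5×26.5 cube (622.75 mm²), the 4.5×27 cube at (7.5, 5.5) partially overlaps it — only the 94.50 mm² overlap (of its 121.50 mm²) is removed, clipping the outline; the r=5 cylinder at (-3, 11.5) partially overlaps it — only the 10.61 mm² overlap (of its 76.54 mm²) is removed, clipping the outline — area = 517.64 mm²; (whole slice rotated 25° about Z — lengths, areas and connectivity unchanged). At z = 11.1: the 23.5×26.5 cube contributes its full rectangle (area 622.75 mm²); the cube at (7.5, 5.5) does not reach this height (z outside [-2, 10.5]); the r=5 cylinder at (-3, 11.5) gives a regular 16-gon of circumradius 5 (constant along its height) (area = (16/2)·5.000²·sin(360°/16) = 76.54 mm²); Subtracting the remaining from the first: starting from the 23.5×26.5 cube (622.75 mm²), the r=5 cylinder at (-3, 11.5) partially overlaps it — only the 10.61 mm² overlap (of its 76.54 mm²) is removed, clipping the outline — area = 612.14 mm²; (rotated 25° about Z; rotation is an isometry so areas/perimeters/island counts are preserved). Checking containment: at z = 11.1 the cross-section extends beyond the z = 10.2 cross-section by about 94.50 mm².

part overhangs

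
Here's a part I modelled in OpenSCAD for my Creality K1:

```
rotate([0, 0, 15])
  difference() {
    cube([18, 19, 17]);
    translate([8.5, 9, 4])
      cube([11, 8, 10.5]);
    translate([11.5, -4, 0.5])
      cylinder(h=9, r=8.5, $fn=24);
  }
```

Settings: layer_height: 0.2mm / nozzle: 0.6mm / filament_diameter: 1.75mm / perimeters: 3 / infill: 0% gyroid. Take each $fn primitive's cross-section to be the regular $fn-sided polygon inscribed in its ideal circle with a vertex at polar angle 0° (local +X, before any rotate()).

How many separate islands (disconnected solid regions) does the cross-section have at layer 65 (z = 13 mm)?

At z = 13 mm: the cube (footprint 18×19) is included at this height; the 11×8 cube at (8.5, 9) contributes its full rectangle; the cylinder at (11.5, -4) does not reach this height (z outside [0.5, 9.5]); Taking the first minus the rest: starting from the 18×19 cube, the 11×8 cube at (8.5, 9) partially overlaps it — only the 76.00 mm² overlap (of its 88.00 mm²) is removed, clipping the outline — 1 connected region; (rotated 15° about Z; rotation is an isometry so areas/perimeters/island counts are preserved). Overall, the cross-section is a single solid region. Island count = 1.

1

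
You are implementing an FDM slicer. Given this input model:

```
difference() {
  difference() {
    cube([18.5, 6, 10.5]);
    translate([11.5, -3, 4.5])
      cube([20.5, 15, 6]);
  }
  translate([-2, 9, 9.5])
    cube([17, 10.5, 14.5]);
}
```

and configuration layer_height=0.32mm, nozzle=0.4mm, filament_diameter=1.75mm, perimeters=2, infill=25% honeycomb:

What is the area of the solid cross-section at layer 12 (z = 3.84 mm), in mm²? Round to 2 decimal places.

At z = 3.84 mm: the 18.5×6 cube contributes its full rectangle (area 111.00 mm²); the cube at (11.5, -3) is not intersected at this z (z outside [4.5, 10.5]); Taking the first minus the rest: none of the subtracted shapes is present at this height, so the 18.5×6 cube is unchanged — area = 111.00 mm²; the cube at (-2, 9) is not intersected at this z (z outside [9.5, 24]); Subtracting the remaining from the first: none of the subtracted shapes is present at this height, so the result so far is unchanged — area = 111.00 mm². Overall, the cross-section is a single solid region. Net area = 111.00 mm².

111.00 mm²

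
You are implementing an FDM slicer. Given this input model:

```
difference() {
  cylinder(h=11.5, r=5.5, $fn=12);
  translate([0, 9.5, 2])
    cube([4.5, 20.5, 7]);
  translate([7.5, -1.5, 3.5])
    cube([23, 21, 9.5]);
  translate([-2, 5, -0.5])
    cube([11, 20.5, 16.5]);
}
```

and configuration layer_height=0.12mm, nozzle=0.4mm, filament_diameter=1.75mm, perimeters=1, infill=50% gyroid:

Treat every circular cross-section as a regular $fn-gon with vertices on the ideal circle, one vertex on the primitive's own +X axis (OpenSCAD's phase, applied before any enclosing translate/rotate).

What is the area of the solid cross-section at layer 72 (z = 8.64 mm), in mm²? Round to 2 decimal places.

89.82 mm²

At z = 8.64 mm: the cylinder: section is a regular 12-gon, circumradius r=5.5 (area = (12/2)·5.500²·sin(360°/12) = 90.75 mm²); the cube at (0, 9.5) (footprint 4.5×20.5) is included at this height (area 92.25 mm²); the 23×21 cube at (7.5, -1.5) contributes its full rectangle (area 483.00 mm²); the cube at (-2, 5) is present — its section is the full 11×20.5 rectangle (area 225.50 mm²); Subtracting the remaining from the first: starting from the r=5.5 cylinder (90.75 mm²), the 4.5×20.5 cube at (0, 9.5) misses the remaining region (no effect); the 23×21 cube at (7.5, -1.5) misses the remaining region (no effect); the 11×20.5 cube at (-2, 5) partially overlaps it — only the 0.93 mm² overlap (of its 225.50 mm²) is removed, clipping the outline — area = 89.82 mm². Overall, the cross-section is a single solid region. Net area = 89.82 mm².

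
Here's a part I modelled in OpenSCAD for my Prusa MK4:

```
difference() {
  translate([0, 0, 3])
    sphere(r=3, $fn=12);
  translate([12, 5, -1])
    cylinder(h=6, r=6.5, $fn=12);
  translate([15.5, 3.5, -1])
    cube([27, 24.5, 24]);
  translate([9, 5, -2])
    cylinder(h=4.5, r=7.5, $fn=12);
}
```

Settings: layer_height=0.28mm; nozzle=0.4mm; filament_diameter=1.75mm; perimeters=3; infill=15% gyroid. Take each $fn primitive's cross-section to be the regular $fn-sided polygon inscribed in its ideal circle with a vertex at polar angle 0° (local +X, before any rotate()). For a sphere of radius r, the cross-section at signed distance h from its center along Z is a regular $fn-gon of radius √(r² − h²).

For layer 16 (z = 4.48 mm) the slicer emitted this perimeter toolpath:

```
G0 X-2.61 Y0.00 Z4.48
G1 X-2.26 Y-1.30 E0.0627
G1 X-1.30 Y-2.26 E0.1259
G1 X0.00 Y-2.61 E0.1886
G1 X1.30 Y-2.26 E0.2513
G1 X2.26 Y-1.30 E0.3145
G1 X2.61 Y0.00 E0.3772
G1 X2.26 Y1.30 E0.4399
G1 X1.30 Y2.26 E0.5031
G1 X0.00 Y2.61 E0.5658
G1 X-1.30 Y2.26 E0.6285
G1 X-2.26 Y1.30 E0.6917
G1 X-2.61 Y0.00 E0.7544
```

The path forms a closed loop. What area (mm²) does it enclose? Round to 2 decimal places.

20.41 mm²

Apply the shoelace formula to the sequence of (X, Y) vertices; enclosed area = 20.41 mm².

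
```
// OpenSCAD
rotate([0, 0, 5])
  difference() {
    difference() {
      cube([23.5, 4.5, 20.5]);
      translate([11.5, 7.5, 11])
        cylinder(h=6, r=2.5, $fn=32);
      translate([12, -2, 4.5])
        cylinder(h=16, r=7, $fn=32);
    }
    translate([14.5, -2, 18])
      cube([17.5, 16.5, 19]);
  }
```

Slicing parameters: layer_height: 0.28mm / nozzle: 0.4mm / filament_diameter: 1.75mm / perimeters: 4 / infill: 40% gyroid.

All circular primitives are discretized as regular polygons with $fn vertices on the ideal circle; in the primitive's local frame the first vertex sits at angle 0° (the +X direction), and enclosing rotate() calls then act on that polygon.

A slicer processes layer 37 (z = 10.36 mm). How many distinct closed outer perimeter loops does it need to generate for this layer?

2

At z = 10.36 mm: the cube is present — its section is the full 23.5×4.5 rectangle; the cylinder at (11.5, 7.5) is not intersected at this z (z outside [11, 17]); the r=7 cylinder at (12, -2) contributes a regular 32-gon of circumradius 7; Subtracting the remaining from the first: starting from the 23.5×4.5 cube, the r=7 cylinder at (12, -2) partially overlaps it — only the 47.33 mm² overlap (of its 152.95 mm²) is removed, clipping the outline — 2 connected regions; the cube at (14.5, -2) does not reach this height (z outside [18, 37]); After the difference (first − rest): none of the subtracted shapes is present at this height, so the result so far is unchanged — 2 connected regions; (whole slice rotated 5° about Z — lengths, areas and connectivity unchanged). The result has 2 disconnected regions.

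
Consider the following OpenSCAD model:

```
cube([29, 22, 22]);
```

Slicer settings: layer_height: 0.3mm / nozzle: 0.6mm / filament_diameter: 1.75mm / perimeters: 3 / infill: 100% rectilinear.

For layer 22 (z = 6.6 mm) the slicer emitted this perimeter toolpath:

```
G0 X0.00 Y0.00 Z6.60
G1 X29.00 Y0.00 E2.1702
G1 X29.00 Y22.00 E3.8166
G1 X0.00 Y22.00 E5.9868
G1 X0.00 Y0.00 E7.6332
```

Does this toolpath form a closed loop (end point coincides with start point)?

yes

Start point (G0): (0.00, 0.00). End point (last G1): the path returns to the start — closed.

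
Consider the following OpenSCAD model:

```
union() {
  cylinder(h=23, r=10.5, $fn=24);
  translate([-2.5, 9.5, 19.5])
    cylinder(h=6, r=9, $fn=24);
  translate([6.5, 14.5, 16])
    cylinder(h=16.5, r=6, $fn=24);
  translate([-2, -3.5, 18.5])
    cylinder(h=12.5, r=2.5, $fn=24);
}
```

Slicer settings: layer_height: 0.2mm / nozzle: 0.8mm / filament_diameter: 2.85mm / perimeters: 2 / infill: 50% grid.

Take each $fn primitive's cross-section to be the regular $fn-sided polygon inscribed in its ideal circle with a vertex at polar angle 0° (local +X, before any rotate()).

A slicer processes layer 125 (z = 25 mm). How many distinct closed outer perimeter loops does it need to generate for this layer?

At z = 25 mm: the cylinder does not reach this height (z outside [0, 23]); the r=9 cylinder at (-2.5, 9.5) gives a regular 24-gon of circumradius 9 (constant along its height); the r=6 cylinder at (6.5, 14.5) gives a regular 24-gon of circumradius 6 (constant along its height); the r=2.5 cylinder at (-2, -3.5) gives a regular 24-gon of circumradius 2.5 (constant along its height); Combining (union): the regions partially overlap (shared area 33.35 mm²), so overlapping operands fuse into one piece — 2 connected regions. The result has 2 disconnected regions.

2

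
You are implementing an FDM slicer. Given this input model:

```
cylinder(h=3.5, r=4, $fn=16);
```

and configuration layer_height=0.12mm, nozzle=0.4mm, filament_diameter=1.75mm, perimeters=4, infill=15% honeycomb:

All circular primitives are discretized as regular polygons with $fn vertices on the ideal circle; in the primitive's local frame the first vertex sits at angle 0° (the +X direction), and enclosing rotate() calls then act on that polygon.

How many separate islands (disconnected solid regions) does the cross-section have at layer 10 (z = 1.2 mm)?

At z = 1.2 mm: the r=4 cylinder contributes a regular 16-gon of circumradius 4. Overall, the cross-section is a single solid region. Island count = 1.

1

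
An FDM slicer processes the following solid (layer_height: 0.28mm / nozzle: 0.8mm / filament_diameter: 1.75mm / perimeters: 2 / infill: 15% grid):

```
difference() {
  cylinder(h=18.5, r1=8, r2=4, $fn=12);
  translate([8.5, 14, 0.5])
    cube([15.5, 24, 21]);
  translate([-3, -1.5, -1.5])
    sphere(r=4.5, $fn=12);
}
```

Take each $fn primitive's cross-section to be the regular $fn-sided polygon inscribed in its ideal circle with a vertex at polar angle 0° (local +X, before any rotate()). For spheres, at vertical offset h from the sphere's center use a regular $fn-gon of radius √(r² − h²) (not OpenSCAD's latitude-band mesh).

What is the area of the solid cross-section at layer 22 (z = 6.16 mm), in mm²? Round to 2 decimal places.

At z = 6.16 mm: the cone (r1=8→r2=4) has section circumradius 6.668 here — a regular 12-gon (area = (12/2)·6.668²·sin(360°/12) = 133.39 mm²); the 15.5×24 cube at (8.5, 14) contributes its full rectangle (area 372.00 mm²); the sphere at (-3, -1.5) is absent (|z−center|=7.660 > r=4.5); After the difference (first − rest): starting from the cone (133.39 mm²), the 15.5×24 cube at (8.5, 14) misses the remaining region (no effect) — area = 133.39 mm². Overall, the cross-section is a single solid region. Net area = 133.39 mm².

133.39 mm²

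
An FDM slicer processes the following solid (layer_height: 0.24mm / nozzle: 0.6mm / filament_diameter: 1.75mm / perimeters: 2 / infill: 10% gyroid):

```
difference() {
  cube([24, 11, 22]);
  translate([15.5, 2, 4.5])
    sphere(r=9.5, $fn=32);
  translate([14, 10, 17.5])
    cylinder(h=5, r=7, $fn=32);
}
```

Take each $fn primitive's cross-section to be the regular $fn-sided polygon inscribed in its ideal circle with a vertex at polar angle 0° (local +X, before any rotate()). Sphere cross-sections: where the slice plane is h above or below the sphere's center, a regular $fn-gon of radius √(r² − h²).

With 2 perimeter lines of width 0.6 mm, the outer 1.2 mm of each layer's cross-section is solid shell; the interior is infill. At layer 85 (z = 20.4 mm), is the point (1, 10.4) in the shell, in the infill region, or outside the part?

At z = 20.4 mm: the cube (footprint 24×11) is included at this height; the sphere at (15.5, 2) does not reach this height (|z−center|=15.900 > r=9.5); the r=7 cylinder at (14, 10) contributes a regular 32-gon of circumradius 7; Taking the first minus the rest: starting from the 24×11 cube, the r=7 cylinder at (14, 10) partially overlaps it — only the 90.38 mm² overlap (of its 152.95 mm²) is removed, clipping the outline — 1 connected region. Overall, the cross-section is a single solid region. The nearest boundary edge runs (0.00, 11.00)→(7.10, 11.00); distance from the point to it = 0.60 mm. The point is inside the cross-section, 0.60 mm from the nearest boundary — within the 1.2 mm shell band (2 × 0.6).

shell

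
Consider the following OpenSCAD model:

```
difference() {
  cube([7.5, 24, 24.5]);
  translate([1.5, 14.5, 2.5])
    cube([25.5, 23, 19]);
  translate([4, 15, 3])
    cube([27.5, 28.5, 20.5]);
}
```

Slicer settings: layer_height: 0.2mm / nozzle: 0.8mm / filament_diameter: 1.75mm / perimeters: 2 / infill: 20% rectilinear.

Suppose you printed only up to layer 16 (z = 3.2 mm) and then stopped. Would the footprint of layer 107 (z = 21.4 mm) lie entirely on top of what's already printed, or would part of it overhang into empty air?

entirely on top

Compare the two slices. At z = 3.2: the cube (footprint 7.5×24) is included at this height (area 180.00 mm²); the 25.5×23 cube at (1.5, 14.5) contributes its full rectangle (area 586.50 mm²); the cube at (4, 15) (footprint 27.5×28.5) is included at this height (area 783.75 mm²); Subtracting the remaining from the first: starting from the 7.5×24 cube (180.00 mm²), the 25.5×23 cube at (1.5, 14.5) partially overlaps it — only the 57.00 mm² overlap (of its 586.50 mm²) is removed, clipping the outline; the 27.5×28.5 cube at (4, 15) misses the remaining region (no effect) — area = 123.00 mm². At z = 21.4: the cube (footprint 7.5×24) is included at this height (area 180.00 mm²); the cube at (1.5, 14.5) is present — its section is the full 25.5×23 rectangle (area 586.50 mm²); the cube at (4, 15) (footprint 27.5×28.5) is included at this height (area 783.75 mm²); Subtracting the remaining from the first: starting from the 7.5×24 cube (180.00 mm²), the 25.5×23 cube at (1.5, 14.5) partially overlaps it — only the 57.00 mm² overlap (of its 586.50 mm²) is removed, clipping the outline; the 27.5×28.5 cube at (4, 15) misses the remaining region (no effect) — area = 123.00 mm². Checking containment: the cross-section at z = 21.4 is a subset of the cross-section at z = 3.2.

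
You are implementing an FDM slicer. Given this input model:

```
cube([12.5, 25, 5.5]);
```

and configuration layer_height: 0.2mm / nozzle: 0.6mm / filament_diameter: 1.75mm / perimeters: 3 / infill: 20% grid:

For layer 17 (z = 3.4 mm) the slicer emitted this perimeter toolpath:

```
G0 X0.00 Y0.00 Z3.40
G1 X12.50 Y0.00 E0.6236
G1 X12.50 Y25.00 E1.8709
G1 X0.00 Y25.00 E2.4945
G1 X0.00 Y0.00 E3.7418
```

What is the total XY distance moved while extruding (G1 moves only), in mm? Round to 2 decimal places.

Sum the Euclidean lengths of each G1 segment: total = 75.00 mm.

75.00 mm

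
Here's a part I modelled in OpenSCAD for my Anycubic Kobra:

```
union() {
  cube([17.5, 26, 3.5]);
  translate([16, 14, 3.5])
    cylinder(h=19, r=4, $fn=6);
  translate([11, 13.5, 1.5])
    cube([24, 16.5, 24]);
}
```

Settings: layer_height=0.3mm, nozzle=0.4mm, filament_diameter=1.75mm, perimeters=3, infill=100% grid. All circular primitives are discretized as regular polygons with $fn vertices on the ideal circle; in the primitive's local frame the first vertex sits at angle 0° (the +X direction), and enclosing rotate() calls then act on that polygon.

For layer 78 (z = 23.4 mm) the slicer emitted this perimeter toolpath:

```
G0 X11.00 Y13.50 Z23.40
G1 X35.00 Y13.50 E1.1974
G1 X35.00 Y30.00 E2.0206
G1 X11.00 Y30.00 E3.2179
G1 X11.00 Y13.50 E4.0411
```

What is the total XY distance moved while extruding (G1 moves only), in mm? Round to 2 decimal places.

Sum the Euclidean lengths of each G1 segment: total = 81.00 mm.

81.00 mm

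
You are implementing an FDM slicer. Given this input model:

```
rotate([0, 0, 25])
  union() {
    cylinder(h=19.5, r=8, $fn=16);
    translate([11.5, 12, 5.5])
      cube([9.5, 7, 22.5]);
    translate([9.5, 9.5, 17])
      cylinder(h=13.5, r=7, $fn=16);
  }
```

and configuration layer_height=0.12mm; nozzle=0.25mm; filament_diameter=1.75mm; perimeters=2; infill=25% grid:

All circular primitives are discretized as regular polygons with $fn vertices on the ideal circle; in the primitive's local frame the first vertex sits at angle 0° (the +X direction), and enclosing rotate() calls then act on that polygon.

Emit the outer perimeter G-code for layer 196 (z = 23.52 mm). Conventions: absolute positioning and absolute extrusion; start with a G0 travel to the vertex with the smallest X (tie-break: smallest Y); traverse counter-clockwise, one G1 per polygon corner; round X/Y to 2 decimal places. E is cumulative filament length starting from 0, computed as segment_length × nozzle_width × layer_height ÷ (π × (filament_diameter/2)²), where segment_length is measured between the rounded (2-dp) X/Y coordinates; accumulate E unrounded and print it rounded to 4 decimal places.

At z = 23.52 mm: the cylinder is not intersected at this z (z outside [0, 19.5]); the 9.5×7 cube at (11.5, 12) contributes its full rectangle; the r=7 cylinder at (9.5, 9.5) contributes a regular 16-gon of circumradius 7; Taking the union: the regions partially overlap (shared area 12.02 mm²), so overlapping operands fuse into one piece — 1 connected region; (rotated 25° about Z; rotation is an isometry so areas/perimeters/island counts are preserved). The outline is a single polygon with 18 vertices. Extrusion per mm of travel: 0.25 × 0.12 / (π × 0.875²) = 0.012473. Accumulating E over each segment gives final E = 0.7703.

G0 X-2.40 Y12.32 Z23.52
G1 X-1.75 Y9.67 E0.0340
G1 X-0.13 Y7.46 E0.0682
G1 X2.20 Y6.05 E0.1022
G1 X4.90 Y5.63 E0.1363
G1 X7.55 Y6.28 E0.1703
G1 X9.76 Y7.90 E0.2045
G1 X11.17 Y10.23 E0.2384
G1 X11.59 Y12.93 E0.2725
G1 X10.94 Y15.58 E0.3065
G1 X9.43 Y17.64 E0.3384
G1 X13.96 Y19.75 E0.4007
G1 X11.00 Y26.09 E0.4880
G1 X2.39 Y22.08 E0.6065
G1 X3.62 Y19.45 E0.6427
G1 X1.64 Y18.97 E0.6681
G1 X-0.57 Y17.35 E0.7023
G1 X-1.98 Y15.02 E0.7362
G1 X-2.40 Y12.32 E0.7703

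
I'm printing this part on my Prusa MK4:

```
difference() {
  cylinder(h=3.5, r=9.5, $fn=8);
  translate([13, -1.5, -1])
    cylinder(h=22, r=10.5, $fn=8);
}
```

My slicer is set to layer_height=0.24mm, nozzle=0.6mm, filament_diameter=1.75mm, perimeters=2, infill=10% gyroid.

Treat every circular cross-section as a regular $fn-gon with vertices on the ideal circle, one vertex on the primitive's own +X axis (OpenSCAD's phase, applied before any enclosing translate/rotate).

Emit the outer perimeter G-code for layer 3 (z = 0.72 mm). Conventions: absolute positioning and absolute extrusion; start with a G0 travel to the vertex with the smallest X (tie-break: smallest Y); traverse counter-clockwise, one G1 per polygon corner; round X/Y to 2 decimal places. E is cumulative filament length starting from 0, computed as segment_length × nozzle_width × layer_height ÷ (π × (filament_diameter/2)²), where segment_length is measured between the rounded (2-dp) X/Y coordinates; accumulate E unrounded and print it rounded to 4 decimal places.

G0 X-9.50 Y0.00 Z0.72
G1 X-6.72 Y-6.72 E0.4354
G1 X0.00 Y-9.50 E0.8708
G1 X4.96 Y-7.44 E1.1923
G1 X2.50 Y-1.50 E1.5772
G1 X5.58 Y5.92 E2.0582
G1 X6.83 Y6.44 E2.1392
G1 X6.72 Y6.72 E2.1572
G1 X0.00 Y9.50 E2.5926
G1 X-6.72 Y6.72 E3.0280
G1 X-9.50 Y0.00 E3.4634

At z = 0.72 mm: the r=9.5 cylinder contributes a regular 8-gon of circumradius 9.5; the r=10.5 cylinder at (13, -1.5) contributes a regular 8-gon of circumradius 10.5; Taking the first minus the rest: starting from the r=9.5 cylinder, the r=10.5 cylinder at (13, -1.5) partially overlaps it — only the 55.95 mm² overlap (of its 311.83 mm²) is removed, clipping the outline — 1 connected region. The outline is a single polygon with 10 vertices. Extrusion per mm of travel: 0.6 × 0.24 / (π × 0.875²) = 0.059868. Accumulating E over each segment gives final E = 3.4634.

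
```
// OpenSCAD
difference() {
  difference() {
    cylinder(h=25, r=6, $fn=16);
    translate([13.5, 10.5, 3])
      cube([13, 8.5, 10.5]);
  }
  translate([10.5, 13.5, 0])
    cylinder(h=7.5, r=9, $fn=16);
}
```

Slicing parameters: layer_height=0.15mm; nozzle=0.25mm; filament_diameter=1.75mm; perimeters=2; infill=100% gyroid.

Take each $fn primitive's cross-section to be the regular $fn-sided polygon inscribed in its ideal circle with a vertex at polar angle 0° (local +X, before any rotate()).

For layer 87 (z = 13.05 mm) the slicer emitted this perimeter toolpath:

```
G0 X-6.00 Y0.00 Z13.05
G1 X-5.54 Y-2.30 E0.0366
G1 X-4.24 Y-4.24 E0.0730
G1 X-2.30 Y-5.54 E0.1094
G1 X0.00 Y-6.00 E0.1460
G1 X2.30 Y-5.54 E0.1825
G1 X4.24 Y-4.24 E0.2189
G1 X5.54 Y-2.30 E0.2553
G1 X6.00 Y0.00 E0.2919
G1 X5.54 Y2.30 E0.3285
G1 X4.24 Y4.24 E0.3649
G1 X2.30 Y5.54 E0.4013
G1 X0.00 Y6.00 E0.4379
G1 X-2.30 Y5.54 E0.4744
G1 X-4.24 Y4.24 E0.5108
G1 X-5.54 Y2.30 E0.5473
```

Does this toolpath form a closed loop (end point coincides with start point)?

no

Start point (G0): (-6.00, 0.00). End point (last G1): the path does not return to the start — open.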